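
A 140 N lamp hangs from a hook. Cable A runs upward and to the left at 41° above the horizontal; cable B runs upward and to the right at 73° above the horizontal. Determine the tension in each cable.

ΣF_x = 0: −T_A·cos41° + T_B·cos73° = 0 → T_B = 2.58134·T_A.
ΣF_y = 0: T_A·sin41° + T_B·sin73° = 140.
Substitute: T_A·(0.656059 + 2.58134·0.956305) = 140 → T_A = 44.8056 ≈ 44.81 N.
Then T_B = 2.58134 × 44.8056 = 115.7 N.

T_A = 44.81 N, T_B = 115.7 N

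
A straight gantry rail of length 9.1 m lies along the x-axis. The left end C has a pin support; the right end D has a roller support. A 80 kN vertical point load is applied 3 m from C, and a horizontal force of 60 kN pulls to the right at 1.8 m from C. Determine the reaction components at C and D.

Moments about C: D_y·9.1 − 80·3 = 0 → D_y = 240/9.1 = 26.3736 ≈ 26.37 kN.
ΣF_y = 0: C_y + 26.3736 − 80 = 0 → C_y = 53.63 kN.
ΣF_x = 0: C_x + 60 = 0 → C_x = -60.00 kN.

C_x = -60.00 kN, C_y = 53.63 kN, D_y = 26.37 kN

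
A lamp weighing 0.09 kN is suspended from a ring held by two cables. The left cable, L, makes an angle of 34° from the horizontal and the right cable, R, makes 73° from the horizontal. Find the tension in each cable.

T_L = 0.02752 kN, T_R = 0.07802 kN

ΣF_x = 0: −T_L·cos34° + T_R·cos73° = 0 → T_R = 2.83556·T_L.
ΣF_y = 0: T_L·sin34° + T_R·sin73° = 0.09.
Substitute: T_L·(0.559193 + 2.83556·0.956305) = 0.09 → T_L = 0.0275158 ≈ 0.02752 kN.
Then T_R = 2.83556 × 0.0275158 = 0.07802 kN.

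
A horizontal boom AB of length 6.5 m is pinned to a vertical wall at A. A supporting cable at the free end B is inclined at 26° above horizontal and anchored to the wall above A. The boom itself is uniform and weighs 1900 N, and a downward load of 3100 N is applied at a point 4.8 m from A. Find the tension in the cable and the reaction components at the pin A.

T = 7389 N, A_x = 6641 N, A_y = 1761 N

ΣM about A: T·sin26°·6.5 − 1900·3.25 − 3100·4.8 = 0 → T = 21055/(6.5·0.438371) = 7389.25 ≈ 7389 N.
ΣF_x = 0: A_x − T·cos26° = 0 → A_x = 7389.25 × 0.898794 = 6641 N.
ΣF_y = 0: A_y + T·sin26° − 1900 − 3100 = 0 → A_y = 5000 − 7389.25 × 0.438371 = 1761 N.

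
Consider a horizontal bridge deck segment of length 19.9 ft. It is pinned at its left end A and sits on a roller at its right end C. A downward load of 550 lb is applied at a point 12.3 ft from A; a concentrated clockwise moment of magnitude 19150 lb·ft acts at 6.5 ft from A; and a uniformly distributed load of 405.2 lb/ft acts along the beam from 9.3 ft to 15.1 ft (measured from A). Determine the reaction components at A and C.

Resultant of the distributed load: 405.2 × 5.8 = 2350.16 lb at 12.2 ft from A.
Moments about A: C_y·19.9 − 550·12.3 − 19150 − (405.2·5.8)·12.2 = 0 → C_y = 54586.952/19.9 = 2743.06 ≈ 2743 lb.
ΣF_y = 0: A_y + 2743.06 − 550 − 405.2·5.8 = 0 → A_y = 157.1 lb.
ΣF_x = 0: no horizontal applied forces, so A_x = 0.

A_x = 0, A_y = 157.1 lb, C_y = 2743 lb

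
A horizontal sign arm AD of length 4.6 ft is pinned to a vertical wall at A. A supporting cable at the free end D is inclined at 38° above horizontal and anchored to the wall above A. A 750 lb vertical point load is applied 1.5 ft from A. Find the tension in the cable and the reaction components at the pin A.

T = 397.2 lb, A_x = 313.0 lb, A_y = 505.4 lb

ΣM about A: T·sin38°·4.6 − 750·1.5 = 0 → T = 1125/(4.6·0.615661) = 397.24 ≈ 397.2 lb.
ΣF_x = 0: A_x − T·cos38° = 0 → A_x = 397.24 × 0.788011 = 313.0 lb.
ΣF_y = 0: A_y + T·sin38° − 750 = 0 → A_y = 750 − 397.24 × 0.615661 = 505.4 lb.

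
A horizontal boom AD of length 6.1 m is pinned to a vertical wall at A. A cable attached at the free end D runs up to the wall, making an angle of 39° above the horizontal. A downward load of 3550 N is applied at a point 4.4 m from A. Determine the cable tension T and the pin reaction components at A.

ΣM about A: T·sin39°·6.1 − 3550·4.4 = 0 → T = 15620/(6.1·0.62932) = 4068.92 ≈ 4069 N.
ΣF_x = 0: A_x − T·cos39° = 0 → A_x = 4068.92 × 0.777146 = 3162 N.
ΣF_y = 0: A_y + T·sin39° − 3550 = 0 → A_y = 3550 − 4068.92 × 0.62932 = 989.3 N.

T = 4069 N, A_x = 3162 N, A_y = 989.3 N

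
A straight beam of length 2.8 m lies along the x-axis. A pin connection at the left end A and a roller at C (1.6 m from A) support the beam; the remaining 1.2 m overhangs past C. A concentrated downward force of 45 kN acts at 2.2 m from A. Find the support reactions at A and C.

A_x = 0, A_y = -16.88 kN, C_y = 61.88 kN

Moments about A: C_y·1.6 − 45·2.2 = 0 → C_y = 99/1.6 = 61.875 ≈ 61.88 kN.
ΣF_y = 0: A_y + 61.875 − 45 = 0 → A_y = -16.88 kN.
ΣF_x = 0: no horizontal applied forces, so A_x = 0.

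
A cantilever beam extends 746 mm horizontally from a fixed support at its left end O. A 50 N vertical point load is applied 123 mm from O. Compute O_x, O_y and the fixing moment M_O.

ΣF_x = 0: O_x = 0.
ΣF_y = 0: O_y − 50 = 0 → O_y = 50.00 N.
ΣM about O: M_O − 50·123 = 0 → M_O = 6150 N·mm.

O_x = 0, O_y = 50.00 N, M_O = 6150 N·mm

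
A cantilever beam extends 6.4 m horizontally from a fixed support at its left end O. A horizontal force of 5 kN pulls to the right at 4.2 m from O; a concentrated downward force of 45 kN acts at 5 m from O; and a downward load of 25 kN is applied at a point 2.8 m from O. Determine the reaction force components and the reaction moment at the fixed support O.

ΣF_x = 0: O_x + 5 = 0 → O_x = -5.000 kN.
ΣF_y = 0: O_y − 45 − 25 = 0 → O_y = 70.00 kN.
ΣM about O: M_O − 45·5 − 25·2.8 = 0 → M_O = 295.0 kN·m.

O_x = -5.000 kN, O_y = 70.00 kN, M_O = 295.0 kN·m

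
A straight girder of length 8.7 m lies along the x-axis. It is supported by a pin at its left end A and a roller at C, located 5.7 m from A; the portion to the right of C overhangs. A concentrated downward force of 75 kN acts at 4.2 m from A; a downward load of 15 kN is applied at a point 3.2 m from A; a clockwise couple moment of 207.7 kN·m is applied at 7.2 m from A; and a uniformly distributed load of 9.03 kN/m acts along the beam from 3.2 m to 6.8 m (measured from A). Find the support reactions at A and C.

A_x = 0, A_y = -6.131 kN, C_y = 128.6 kN

Resultant of the distributed load: 9.03 × 3.6 = 32.508 kN at 5 m from A.
Taking moments about A: C_y·5.7 − 75·4.2 − 15·3.2 − 207.7 − (9.03·3.6)·5 = 0 → C_y = 733.24/5.7 = 128.639 ≈ 128.6 kN.
ΣF_y = 0: A_y + 128.639 − 75 − 15 − 9.03·3.6 = 0 → A_y = -6.131 kN.
ΣF_x = 0: no horizontal applied forces, so A_x = 0.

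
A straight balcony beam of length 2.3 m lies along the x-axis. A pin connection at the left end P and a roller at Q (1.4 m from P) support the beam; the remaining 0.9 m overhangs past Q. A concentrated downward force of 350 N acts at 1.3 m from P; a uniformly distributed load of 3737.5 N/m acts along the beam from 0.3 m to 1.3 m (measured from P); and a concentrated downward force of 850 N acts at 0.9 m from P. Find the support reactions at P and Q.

P_x = 0, P_y = 1930 N, Q_y = 3007 N

Resultant of the distributed load: 3737.5 × 1 = 3737.5 N at 0.8 m from P.
Moments about P: Q_y·1.4 − 350·1.3 − (3737.5·1)·0.8 − 850·0.9 = 0 → Q_y = 4210/1.4 = 3007.14 ≈ 3007 N.
ΣF_y = 0: P_y + 3007.14 − 350 − 3737.5·1 − 850 = 0 → P_y = 1930 N.
ΣF_x = 0: no horizontal applied forces, so P_x = 0.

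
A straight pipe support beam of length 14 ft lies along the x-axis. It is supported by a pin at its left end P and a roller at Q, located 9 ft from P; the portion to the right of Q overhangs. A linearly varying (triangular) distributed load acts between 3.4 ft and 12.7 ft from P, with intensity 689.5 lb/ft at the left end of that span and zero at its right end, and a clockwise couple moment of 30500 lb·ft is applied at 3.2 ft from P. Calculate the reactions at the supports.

Resultant of the triangular load: ½ × 689.5 × 9.3 = 3206.175 lb, acting at 6.5 ft from P (one-third of the span from the peak).
Taking moments about P: Q_y·9 − (½·689.5·9.3)·6.5 − 30500 = 0 → Q_y = 51340.1375/9 = 5704.46 ≈ 5704 lb.
ΣF_y = 0: P_y + 5704.46 − ½·689.5·9.3 = 0 → P_y = -2498 lb.
ΣF_x = 0: no horizontal applied forces, so P_x = 0.

P_x = 0, P_y = -2498 lb, Q_y = 5704 lb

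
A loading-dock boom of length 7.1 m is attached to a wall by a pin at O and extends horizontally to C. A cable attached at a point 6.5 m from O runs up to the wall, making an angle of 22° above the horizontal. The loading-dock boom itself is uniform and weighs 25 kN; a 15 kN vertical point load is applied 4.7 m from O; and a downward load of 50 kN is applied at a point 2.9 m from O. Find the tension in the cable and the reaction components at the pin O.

T = 125.0 kN, O_x = 115.9 kN, O_y = 43.19 kN

ΣM about O: T·sin22°·6.5 − 25·3.55 − 15·4.7 − 50·2.9 = 0 → T = 304.25/(6.5·0.374607) = 124.951 ≈ 125.0 kN.
ΣF_x = 0: O_x − T·cos22° = 0 → O_x = 124.951 × 0.927184 = 115.9 kN.
ΣF_y = 0: O_y + T·sin22° − 25 − 15 − 50 = 0 → O_y = 90 − 124.951 × 0.374607 = 43.19 kN.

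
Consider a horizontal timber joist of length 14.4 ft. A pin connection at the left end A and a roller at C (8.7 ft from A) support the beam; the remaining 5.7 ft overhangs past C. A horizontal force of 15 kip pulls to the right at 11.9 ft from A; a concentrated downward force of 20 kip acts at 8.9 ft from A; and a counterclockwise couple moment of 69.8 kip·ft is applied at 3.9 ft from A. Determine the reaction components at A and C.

ΣM about A: C_y·8.7 − 20·8.9 + 69.8 = 0 → C_y = 108.2/8.7 = 12.4368 ≈ 12.44 kip.
ΣF_y = 0: A_y + 12.4368 − 20 = 0 → A_y = 7.563 kip.
ΣF_x = 0: A_x + 15 = 0 → A_x = -15.00 kip.

A_x = -15.00 kip, A_y = 7.563 kip, C_y = 12.44 kip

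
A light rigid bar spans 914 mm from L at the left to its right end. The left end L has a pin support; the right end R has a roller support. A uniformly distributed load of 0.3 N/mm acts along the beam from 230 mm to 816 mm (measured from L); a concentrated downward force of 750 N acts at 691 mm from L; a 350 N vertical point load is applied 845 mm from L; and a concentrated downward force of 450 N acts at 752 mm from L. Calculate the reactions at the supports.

Resultant of the distributed load: 0.3 × 586 = 175.8 N at 523 mm from L.
Moments about L: R_y·914 − (0.3·586)·523 − 750·691 − 350·845 − 450·752 = 0 → R_y = 1244343.4/914 = 1361.43 ≈ 1361 N.
ΣF_y = 0: L_y + 1361.43 − 0.3·586 − 750 − 350 − 450 = 0 → L_y = 364.4 N.
ΣF_x = 0: no horizontal applied forces, so L_x = 0.

L_x = 0, L_y = 364.4 N, R_y = 1361 N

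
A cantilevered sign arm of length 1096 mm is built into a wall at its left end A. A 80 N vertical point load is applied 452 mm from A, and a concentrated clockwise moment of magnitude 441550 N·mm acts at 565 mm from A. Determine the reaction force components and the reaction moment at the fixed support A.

A_x = 0, A_y = 80.00 N, M_A = 477700 N·mm

ΣF_x = 0: A_x = 0.
ΣF_y = 0: A_y − 80 = 0 → A_y = 80.00 N.
ΣM about A: M_A − 80·452 − 441550 = 0 → M_A = 477700 N·mm.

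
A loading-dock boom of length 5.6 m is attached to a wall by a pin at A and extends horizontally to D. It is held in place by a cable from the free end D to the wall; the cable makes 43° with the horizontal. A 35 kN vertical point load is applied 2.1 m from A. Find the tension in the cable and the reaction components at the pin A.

ΣM about A: T·sin43°·5.6 − 35·2.1 = 0 → T = 73.5/(5.6·0.681998) = 19.2449 ≈ 19.24 kN.
ΣF_x = 0: A_x − T·cos43° = 0 → A_x = 19.2449 × 0.731354 = 14.07 kN.
ΣF_y = 0: A_y + T·sin43° − 35 = 0 → A_y = 35 − 19.2449 × 0.681998 = 21.88 kN.

T = 19.24 kN, A_x = 14.07 kN, A_y = 21.88 kN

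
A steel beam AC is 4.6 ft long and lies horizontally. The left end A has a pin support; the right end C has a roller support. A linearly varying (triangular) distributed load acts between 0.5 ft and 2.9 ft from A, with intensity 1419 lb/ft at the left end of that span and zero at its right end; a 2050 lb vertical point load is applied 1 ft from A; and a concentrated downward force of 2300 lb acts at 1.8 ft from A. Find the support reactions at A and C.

A_x = 0, A_y = 4226 lb, C_y = 1827 lb

Resultant of the triangular load: ½ × 1419 × 2.4 = 1702.8 lb, acting at 1.3 ft from A (one-third of the span from the peak).
Moments about A: C_y·4.6 − (½·1419·2.4)·1.3 − 2050·1 − 2300·1.8 = 0 → C_y = 8403.64/4.6 = 1826.88 ≈ 1827 lb.
ΣF_y = 0: A_y + 1826.88 − ½·1419·2.4 − 2050 − 2300 = 0 → A_y = 4226 lb.
ΣF_x = 0: no horizontal applied forces, so A_x = 0.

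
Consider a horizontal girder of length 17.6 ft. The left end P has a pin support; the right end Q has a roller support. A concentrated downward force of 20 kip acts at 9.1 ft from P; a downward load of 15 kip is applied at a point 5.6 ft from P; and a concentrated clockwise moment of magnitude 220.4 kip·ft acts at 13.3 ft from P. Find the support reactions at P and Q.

Taking moments about P: Q_y·17.6 − 20·9.1 − 15·5.6 − 220.4 = 0 → Q_y = 486.4/17.6 = 27.6364 ≈ 27.64 kip.
ΣF_y = 0: P_y + 27.6364 − 20 − 15 = 0 → P_y = 7.364 kip.
ΣF_x = 0: no horizontal applied forces, so P_x = 0.

P_x = 0, P_y = 7.364 kip, Q_y = 27.64 kip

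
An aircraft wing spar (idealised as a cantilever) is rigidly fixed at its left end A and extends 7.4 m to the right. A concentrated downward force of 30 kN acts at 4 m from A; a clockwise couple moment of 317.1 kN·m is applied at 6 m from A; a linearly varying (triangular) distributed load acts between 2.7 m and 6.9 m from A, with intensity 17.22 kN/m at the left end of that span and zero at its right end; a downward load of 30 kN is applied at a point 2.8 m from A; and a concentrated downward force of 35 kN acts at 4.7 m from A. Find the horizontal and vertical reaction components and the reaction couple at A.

Resultant of the triangular load: ½ × 17.22 × 4.2 = 36.162 kN, acting at 4.1 m from A (one-third of the span from the peak).
ΣF_x = 0: A_x = 0.
ΣF_y = 0: A_y − 30 − ½·17.22·4.2 − 30 − 35 = 0 → A_y = 131.2 kN.
ΣM about A: M_A − 30·4 − 317.1 − (½·17.22·4.2)·4.1 − 30·2.8 − 35·4.7 = 0 → M_A = 833.9 kN·m.

A_x = 0, A_y = 131.2 kN, M_A = 833.9 kN·m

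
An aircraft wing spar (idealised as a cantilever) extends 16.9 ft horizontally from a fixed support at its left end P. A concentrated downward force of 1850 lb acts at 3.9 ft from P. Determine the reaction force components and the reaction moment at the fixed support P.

P_x = 0, P_y = 1850 lb, M_P = 7215 lb·ft

ΣF_x = 0: P_x = 0.
ΣF_y = 0: P_y − 1850 = 0 → P_y = 1850 lb.
ΣM about P: M_P − 1850·3.9 = 0 → M_P = 7215 lb·ft.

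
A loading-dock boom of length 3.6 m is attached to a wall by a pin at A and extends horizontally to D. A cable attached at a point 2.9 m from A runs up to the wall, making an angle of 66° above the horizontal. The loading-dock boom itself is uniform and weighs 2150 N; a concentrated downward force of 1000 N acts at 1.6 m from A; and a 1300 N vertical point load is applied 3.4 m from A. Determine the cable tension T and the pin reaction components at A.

T = 3733 N, A_x = 1518 N, A_y = 1040 N

ΣM about A: T·sin66°·2.9 − 2150·1.8 − 1000·1.6 − 1300·3.4 = 0 → T = 9890/(2.9·0.913545) = 3733.09 ≈ 3733 N.
ΣF_x = 0: A_x − T·cos66° = 0 → A_x = 3733.09 × 0.406737 = 1518 N.
ΣF_y = 0: A_y + T·sin66° − 2150 − 1000 − 1300 = 0 → A_y = 4450 − 3733.09 × 0.913545 = 1040 N.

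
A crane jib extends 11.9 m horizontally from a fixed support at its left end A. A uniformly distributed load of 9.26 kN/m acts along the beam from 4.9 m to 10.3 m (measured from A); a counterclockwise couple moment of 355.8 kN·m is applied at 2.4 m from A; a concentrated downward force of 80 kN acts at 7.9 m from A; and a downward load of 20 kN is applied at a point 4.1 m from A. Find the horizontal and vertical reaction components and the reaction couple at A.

A_x = 0, A_y = 150.0 kN, M_A = 738.2 kN·m

Resultant of the distributed load: 9.26 × 5.4 = 50.004 kN at 7.6 m from A.
ΣF_x = 0: A_x = 0.
ΣF_y = 0: A_y − 9.26·5.4 − 80 − 20 = 0 → A_y = 150.0 kN.
ΣM about A: M_A − (9.26·5.4)·7.6 + 355.8 − 80·7.9 − 20·4.1 = 0 → M_A = 738.2 kN·m.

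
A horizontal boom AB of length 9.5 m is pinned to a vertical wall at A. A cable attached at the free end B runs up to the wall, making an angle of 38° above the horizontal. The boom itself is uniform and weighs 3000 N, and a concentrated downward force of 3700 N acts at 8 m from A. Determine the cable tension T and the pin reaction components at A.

ΣM about A: T·sin38°·9.5 − 3000·4.75 − 3700·8 = 0 → T = 43850/(9.5·0.615661) = 7497.29 ≈ 7497 N.
ΣF_x = 0: A_x − T·cos38° = 0 → A_x = 7497.29 × 0.788011 = 5908 N.
ΣF_y = 0: A_y + T·sin38° − 3000 − 3700 = 0 → A_y = 6700 − 7497.29 × 0.615661 = 2084 N.

T = 7497 N, A_x = 5908 N, A_y = 2084 N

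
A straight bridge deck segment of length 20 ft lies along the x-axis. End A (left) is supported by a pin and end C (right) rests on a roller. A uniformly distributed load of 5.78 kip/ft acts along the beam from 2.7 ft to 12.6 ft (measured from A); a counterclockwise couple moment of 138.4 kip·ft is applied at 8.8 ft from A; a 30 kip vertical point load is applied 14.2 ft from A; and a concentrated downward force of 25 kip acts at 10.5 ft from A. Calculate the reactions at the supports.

A_x = 0, A_y = 62.83 kip, C_y = 49.39 kip

Resultant of the distributed load: 5.78 × 9.9 = 57.222 kip at 7.65 ft from A.
Taking moments about A: C_y·20 − (5.78·9.9)·7.65 + 138.4 − 30·14.2 − 25·10.5 = 0 → C_y = 987.8483/20 = 49.3924 ≈ 49.39 kip.
ΣF_y = 0: A_y + 49.3924 − 5.78·9.9 − 30 − 25 = 0 → A_y = 62.83 kip.
ΣF_x = 0: no horizontal applied forces, so A_x = 0.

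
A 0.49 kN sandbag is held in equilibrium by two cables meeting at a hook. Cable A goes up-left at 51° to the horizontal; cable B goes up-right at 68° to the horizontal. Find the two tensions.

ΣF_x = 0: −T_A·cos51° + T_B·cos68° = 0 → T_B = 1.67995·T_A.
ΣF_y = 0: T_A·sin51° + T_B·sin68° = 0.49.
Substitute: T_A·(0.777146 + 1.67995·0.927184) = 0.49 → T_A = 0.209871 ≈ 0.2099 kN.
Then T_B = 1.67995 × 0.209871 = 0.3526 kN.

T_A = 0.2099 kN, T_B = 0.3526 kN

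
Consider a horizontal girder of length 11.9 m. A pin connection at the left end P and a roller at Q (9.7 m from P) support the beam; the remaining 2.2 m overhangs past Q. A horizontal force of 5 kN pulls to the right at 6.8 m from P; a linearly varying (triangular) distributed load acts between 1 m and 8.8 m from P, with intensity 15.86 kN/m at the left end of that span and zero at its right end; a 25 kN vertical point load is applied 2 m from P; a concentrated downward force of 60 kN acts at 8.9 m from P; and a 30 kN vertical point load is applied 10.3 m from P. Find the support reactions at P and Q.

P_x = -5.000 kN, P_y = 61.84 kN, Q_y = 115.0 kN

Resultant of the triangular load: ½ × 15.86 × 7.8 = 61.854 kN, acting at 3.6 m from P (one-third of the span from the peak).
Moments about P: Q_y·9.7 − (½·15.86·7.8)·3.6 − 25·2 − 60·8.9 − 30·10.3 = 0 → Q_y = 1115.6744/9.7 = 115.018 ≈ 115.0 kN.
ΣF_y = 0: P_y + 115.018 − ½·15.86·7.8 − 25 − 60 − 30 = 0 → P_y = 61.84 kN.
ΣF_x = 0: P_x + 5 = 0 → P_x = -5.000 kN.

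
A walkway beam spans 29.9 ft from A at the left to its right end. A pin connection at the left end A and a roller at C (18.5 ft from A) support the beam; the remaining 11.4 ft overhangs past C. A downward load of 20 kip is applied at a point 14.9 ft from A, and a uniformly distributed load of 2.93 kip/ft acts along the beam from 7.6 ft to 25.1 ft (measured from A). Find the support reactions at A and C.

A_x = 0, A_y = 9.851 kip, C_y = 61.42 kip

Resultant of the distributed load: 2.93 × 17.5 = 51.275 kip at 16.35 ft from A.
Taking moments about A: C_y·18.5 − 20·14.9 − (2.93·17.5)·16.35 = 0 → C_y = 1136.34625/18.5 = 61.4241 ≈ 61.42 kip.
ΣF_y = 0: A_y + 61.4241 − 20 − 2.93·17.5 = 0 → A_y = 9.851 kip.
ΣF_x = 0: no horizontal applied forces, so A_x = 0.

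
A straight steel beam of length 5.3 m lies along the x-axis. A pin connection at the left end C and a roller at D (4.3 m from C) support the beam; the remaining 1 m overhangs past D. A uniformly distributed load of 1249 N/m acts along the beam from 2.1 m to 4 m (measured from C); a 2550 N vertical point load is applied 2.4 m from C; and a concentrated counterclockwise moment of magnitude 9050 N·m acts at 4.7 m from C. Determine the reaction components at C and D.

Resultant of the distributed load: 1249 × 1.9 = 2373.1 N at 3.05 m from C.
Taking moments about C: D_y·4.3 − (1249·1.9)·3.05 − 2550·2.4 + 9050 = 0 → D_y = 4307.955/4.3 = 1001.85 ≈ 1002 N.
ΣF_y = 0: C_y + 1001.85 − 1249·1.9 − 2550 = 0 → C_y = 3921 N.
ΣF_x = 0: no horizontal applied forces, so C_x = 0.

C_x = 0, C_y = 3921 N, D_y = 1002 N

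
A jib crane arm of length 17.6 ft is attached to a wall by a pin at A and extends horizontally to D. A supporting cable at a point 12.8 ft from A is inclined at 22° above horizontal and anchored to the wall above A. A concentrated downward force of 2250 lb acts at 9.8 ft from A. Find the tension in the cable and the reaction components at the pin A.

ΣM about A: T·sin22°·12.8 − 2250·9.8 = 0 → T = 22050/(12.8·0.374607) = 4598.57 ≈ 4599 lb.
ΣF_x = 0: A_x − T·cos22° = 0 → A_x = 4598.57 × 0.927184 = 4264 lb.
ΣF_y = 0: A_y + T·sin22° − 2250 = 0 → A_y = 2250 − 4598.57 × 0.374607 = 527.3 lb.

T = 4599 lb, A_x = 4264 lb, A_y = 527.3 lb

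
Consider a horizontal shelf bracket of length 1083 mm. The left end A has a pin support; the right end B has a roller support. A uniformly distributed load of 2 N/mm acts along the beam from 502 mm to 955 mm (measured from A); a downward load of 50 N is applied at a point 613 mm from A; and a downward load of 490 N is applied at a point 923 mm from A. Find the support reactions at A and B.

A_x = 0, A_y = 390.7 N, B_y = 1055 N

Resultant of the distributed load: 2 × 453 = 906 N at 728.5 mm from A.
Taking moments about A: B_y·1083 − (2·453)·728.5 − 50·613 − 490·923 = 0 → B_y = 1142941/1083 = 1055.35 ≈ 1055 N.
ΣF_y = 0: A_y + 1055.35 − 2·453 − 50 − 490 = 0 → A_y = 390.7 N.
ΣF_x = 0: no horizontal applied forces, so A_x = 0.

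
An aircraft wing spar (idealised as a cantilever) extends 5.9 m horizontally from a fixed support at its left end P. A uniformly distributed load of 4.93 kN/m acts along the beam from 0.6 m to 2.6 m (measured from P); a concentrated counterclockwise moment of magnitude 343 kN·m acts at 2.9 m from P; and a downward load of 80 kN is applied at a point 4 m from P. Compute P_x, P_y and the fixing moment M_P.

P_x = 0, P_y = 89.86 kN, M_P = -7.224 kN·m

Resultant of the distributed load: 4.93 × 2 = 9.86 kN at 1.6 m from P.
ΣF_x = 0: P_x = 0.
ΣF_y = 0: P_y − 4.93·2 − 80 = 0 → P_y = 89.86 kN.
ΣM about P: M_P − (4.93·2)·1.6 + 343 − 80·4 = 0 → M_P = -7.224 kN·m.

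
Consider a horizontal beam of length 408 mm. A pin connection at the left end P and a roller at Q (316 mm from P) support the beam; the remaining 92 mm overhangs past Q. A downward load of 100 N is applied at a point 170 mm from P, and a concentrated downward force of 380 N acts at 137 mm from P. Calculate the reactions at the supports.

P_x = 0, P_y = 261.5 N, Q_y = 218.5 N

Moments about P: Q_y·316 − 100·170 − 380·137 = 0 → Q_y = 69060/316 = 218.544 ≈ 218.5 N.
ΣF_y = 0: P_y + 218.544 − 100 − 380 = 0 → P_y = 261.5 N.
ΣF_x = 0: no horizontal applied forces, so P_x = 0.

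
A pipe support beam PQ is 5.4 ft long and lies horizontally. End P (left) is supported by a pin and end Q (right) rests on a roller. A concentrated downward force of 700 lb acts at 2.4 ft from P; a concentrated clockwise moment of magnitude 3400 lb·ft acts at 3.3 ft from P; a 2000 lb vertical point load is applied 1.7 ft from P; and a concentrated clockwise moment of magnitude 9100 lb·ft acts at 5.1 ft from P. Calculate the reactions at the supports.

Taking moments about P: Q_y·5.4 − 700·2.4 − 3400 − 2000·1.7 − 9100 = 0 → Q_y = 17580/5.4 = 3255.56 ≈ 3256 lb.
ΣF_y = 0: P_y + 3255.56 − 700 − 2000 = 0 → P_y = -555.6 lb.
ΣF_x = 0: no horizontal applied forces, so P_x = 0.

P_x = 0, P_y = -555.6 lb, Q_y = 3256 lb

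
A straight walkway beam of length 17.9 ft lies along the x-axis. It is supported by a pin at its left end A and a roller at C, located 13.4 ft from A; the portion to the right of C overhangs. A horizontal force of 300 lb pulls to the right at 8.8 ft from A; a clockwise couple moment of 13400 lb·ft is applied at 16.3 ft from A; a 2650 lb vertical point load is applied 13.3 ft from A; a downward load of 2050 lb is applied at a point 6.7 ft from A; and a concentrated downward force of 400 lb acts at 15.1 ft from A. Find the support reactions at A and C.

Moments about A: C_y·13.4 − 13400 − 2650·13.3 − 2050·6.7 − 400·15.1 = 0 → C_y = 68420/13.4 = 5105.97 ≈ 5106 lb.
ΣF_y = 0: A_y + 5105.97 − 2650 − 2050 − 400 = 0 → A_y = -5.970 lb.
ΣF_x = 0: A_x + 300 = 0 → A_x = -300.0 lb.

A_x = -300.0 lb, A_y = -5.970 lb, C_y = 5106 lb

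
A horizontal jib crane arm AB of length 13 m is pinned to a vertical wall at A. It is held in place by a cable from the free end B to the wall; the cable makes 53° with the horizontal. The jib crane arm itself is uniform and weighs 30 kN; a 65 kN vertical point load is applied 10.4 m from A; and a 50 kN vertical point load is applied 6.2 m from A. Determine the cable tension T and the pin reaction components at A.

T = 113.8 kN, A_x = 68.46 kN, A_y = 54.15 kN

ΣM about A: T·sin53°·13 − 30·6.5 − 65·10.4 − 50·6.2 = 0 → T = 1181/(13·0.798636) = 113.752 ≈ 113.8 kN.
ΣF_x = 0: A_x − T·cos53° = 0 → A_x = 113.752 × 0.601815 = 68.46 kN.
ΣF_y = 0: A_y + T·sin53° − 30 − 65 − 50 = 0 → A_y = 145 − 113.752 × 0.798636 = 54.15 kN.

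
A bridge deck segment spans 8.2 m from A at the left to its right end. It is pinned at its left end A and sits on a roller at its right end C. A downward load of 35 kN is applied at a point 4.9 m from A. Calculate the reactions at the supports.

ΣM about A: C_y·8.2 − 35·4.9 = 0 → C_y = 171.5/8.2 = 20.9146 ≈ 20.91 kN.
ΣF_y = 0: A_y + 20.9146 − 35 = 0 → A_y = 14.09 kN.
ΣF_x = 0: no horizontal applied forces, so A_x = 0.

A_x = 0, A_y = 14.09 kN, C_y = 20.91 kN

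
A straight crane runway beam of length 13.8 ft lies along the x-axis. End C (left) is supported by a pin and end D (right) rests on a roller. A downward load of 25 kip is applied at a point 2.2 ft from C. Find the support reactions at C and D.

C_x = 0, C_y = 21.01 kip, D_y = 3.986 kip

Taking moments about C: D_y·13.8 − 25·2.2 = 0 → D_y = 55/13.8 = 3.98551 ≈ 3.986 kip.
ΣF_y = 0: C_y + 3.98551 − 25 = 0 → C_y = 21.01 kip.
ΣF_x = 0: no horizontal applied forces, so C_x = 0.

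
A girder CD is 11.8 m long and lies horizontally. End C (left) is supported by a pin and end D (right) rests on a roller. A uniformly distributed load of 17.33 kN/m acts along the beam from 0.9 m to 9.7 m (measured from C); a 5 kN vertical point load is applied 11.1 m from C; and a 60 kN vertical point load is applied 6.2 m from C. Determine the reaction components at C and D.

C_x = 0, C_y = 112.8 kN, D_y = 104.7 kN

Resultant of the distributed load: 17.33 × 8.8 = 152.504 kN at 5.3 m from C.
ΣM about C: D_y·11.8 − (17.33·8.8)·5.3 − 5·11.1 − 60·6.2 = 0 → D_y = 1235.7712/11.8 = 104.726 ≈ 104.7 kN.
ΣF_y = 0: C_y + 104.726 − 17.33·8.8 − 5 − 60 = 0 → C_y = 112.8 kN.
ΣF_x = 0: no horizontal applied forces, so C_x = 0.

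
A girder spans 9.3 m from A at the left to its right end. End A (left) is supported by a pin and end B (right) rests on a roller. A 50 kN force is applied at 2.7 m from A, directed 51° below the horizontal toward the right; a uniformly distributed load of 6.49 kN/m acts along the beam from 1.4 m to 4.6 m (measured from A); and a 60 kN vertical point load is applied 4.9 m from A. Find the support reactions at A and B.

A_x = -31.47 kN, A_y = 70.03 kN, B_y = 49.59 kN

Resultant of the distributed load: 6.49 × 3.2 = 20.768 kN at 3 m from A.
Taking moments about A: B_y·9.3 − 50·sin51°·2.7 − (6.49·3.2)·3 − 60·4.9 = 0 → B_y = 461.219/9.3 = 49.5934 ≈ 49.59 kN.
ΣF_y = 0: A_y + 49.5934 − 50·sin51° − 6.49·3.2 − 60 = 0 → A_y = 70.03 kN.
ΣF_x = 0: A_x + 50·cos51° = 0 → A_x = -31.47 kN.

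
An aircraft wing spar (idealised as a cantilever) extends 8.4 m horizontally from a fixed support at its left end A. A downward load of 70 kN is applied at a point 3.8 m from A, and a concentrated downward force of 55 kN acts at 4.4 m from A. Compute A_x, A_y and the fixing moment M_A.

A_x = 0, A_y = 125.0 kN, M_A = 508.0 kN·m

ΣF_x = 0: A_x = 0.
ΣF_y = 0: A_y − 70 − 55 = 0 → A_y = 125.0 kN.
ΣM about A: M_A − 70·3.8 − 55·4.4 = 0 → M_A = 508.0 kN·m.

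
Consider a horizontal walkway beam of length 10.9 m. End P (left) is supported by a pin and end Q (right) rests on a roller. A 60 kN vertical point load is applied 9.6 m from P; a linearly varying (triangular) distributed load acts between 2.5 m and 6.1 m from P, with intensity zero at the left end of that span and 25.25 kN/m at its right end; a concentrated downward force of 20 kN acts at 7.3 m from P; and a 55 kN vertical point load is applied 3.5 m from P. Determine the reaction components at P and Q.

Resultant of the triangular load: ½ × 25.25 × 3.6 = 45.45 kN, acting at 4.9 m from P (one-third of the span from the peak).
Moments about P: Q_y·10.9 − 60·9.6 − (½·25.25·3.6)·4.9 − 20·7.3 − 55·3.5 = 0 → Q_y = 1137.205/10.9 = 104.331 ≈ 104.3 kN.
ΣF_y = 0: P_y + 104.331 − 60 − ½·25.25·3.6 − 20 − 55 = 0 → P_y = 76.12 kN.
ΣF_x = 0: no horizontal applied forces, so P_x = 0.

P_x = 0, P_y = 76.12 kN, Q_y = 104.3 kN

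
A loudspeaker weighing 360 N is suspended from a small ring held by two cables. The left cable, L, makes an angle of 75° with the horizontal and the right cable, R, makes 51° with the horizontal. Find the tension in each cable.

T_L = 280.0 N, T_R = 115.2 N

ΣF_x = 0: −T_L·cos75° + T_R·cos51° = 0 → T_R = 0.411268·T_L.
ΣF_y = 0: T_L·sin75° + T_R·sin51° = 360.
Substitute: T_L·(0.965926 + 0.411268·0.777146) = 360 → T_L = 280.038 ≈ 280.0 N.
Then T_R = 0.411268 × 280.038 = 115.2 N.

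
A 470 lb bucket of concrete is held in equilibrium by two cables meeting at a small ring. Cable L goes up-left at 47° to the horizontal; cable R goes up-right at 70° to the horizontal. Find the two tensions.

T_L = 180.4 lb, T_R = 359.7 lb

ΣF_x = 0: −T_L·cos47° + T_R·cos70° = 0 → T_R = 1.99403·T_L.
ΣF_y = 0: T_L·sin47° + T_R·sin70° = 470.
Substitute: T_L·(0.731354 + 1.99403·0.939693) = 470 → T_L = 180.413 ≈ 180.4 lb.
Then T_R = 1.99403 × 180.413 = 359.7 lb.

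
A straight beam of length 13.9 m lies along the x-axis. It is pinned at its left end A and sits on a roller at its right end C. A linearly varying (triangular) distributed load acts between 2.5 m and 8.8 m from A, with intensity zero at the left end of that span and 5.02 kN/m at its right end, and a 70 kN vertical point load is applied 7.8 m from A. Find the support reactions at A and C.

Resultant of the triangular load: ½ × 5.02 × 6.3 = 15.813 kN, acting at 6.7 m from A (one-third of the span from the peak).
Moments about A: C_y·13.9 − (½·5.02·6.3)·6.7 − 70·7.8 = 0 → C_y = 651.9471/13.9 = 46.9027 ≈ 46.90 kN.
ΣF_y = 0: A_y + 46.9027 − ½·5.02·6.3 − 70 = 0 → A_y = 38.91 kN.
ΣF_x = 0: no horizontal applied forces, so A_x = 0.

A_x = 0, A_y = 38.91 kN, C_y = 46.90 kN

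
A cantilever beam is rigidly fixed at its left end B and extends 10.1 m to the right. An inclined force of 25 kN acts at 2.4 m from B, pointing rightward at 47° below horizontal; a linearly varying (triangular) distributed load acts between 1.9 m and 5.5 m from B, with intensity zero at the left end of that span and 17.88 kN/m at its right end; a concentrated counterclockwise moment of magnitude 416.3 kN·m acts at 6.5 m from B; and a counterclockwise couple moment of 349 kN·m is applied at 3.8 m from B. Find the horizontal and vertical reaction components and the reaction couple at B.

B_x = -17.05 kN, B_y = 50.47 kN, M_B = -583.0 kN·m

Resultant of the triangular load: ½ × 17.88 × 3.6 = 32.184 kN, acting at 4.3 m from B (one-third of the span from the peak).
ΣF_x = 0: B_x + 25·cos47° = 0 → B_x = -17.05 kN.
ΣF_y = 0: B_y − 25·sin47° − ½·17.88·3.6 = 0 → B_y = 50.47 kN.
ΣM about B: M_B − 25·sin47°·2.4 − (½·17.88·3.6)·4.3 + 416.3 + 349 = 0 → M_B = -583.0 kN·m.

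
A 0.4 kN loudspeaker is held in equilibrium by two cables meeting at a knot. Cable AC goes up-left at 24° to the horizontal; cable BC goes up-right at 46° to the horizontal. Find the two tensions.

ΣF_x = 0: −T_AC·cos24° + T_BC·cos46° = 0 → T_BC = 1.3151·T_AC.
ΣF_y = 0: T_AC·sin24° + T_BC·sin46° = 0.4.
Substitute: T_AC·(0.406737 + 1.3151·0.71934) = 0.4 → T_AC = 0.295696 ≈ 0.2957 kN.
Then T_BC = 1.3151 × 0.295696 = 0.3889 kN.

T_AC = 0.2957 kN, T_BC = 0.3889 kN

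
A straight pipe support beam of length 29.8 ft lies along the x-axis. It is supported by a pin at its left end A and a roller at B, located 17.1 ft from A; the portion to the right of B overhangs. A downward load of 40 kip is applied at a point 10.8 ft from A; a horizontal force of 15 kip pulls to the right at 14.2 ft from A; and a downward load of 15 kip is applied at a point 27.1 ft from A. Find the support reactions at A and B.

A_x = -15.00 kip, A_y = 5.965 kip, B_y = 49.04 kip

Moments about A: B_y·17.1 − 40·10.8 − 15·27.1 = 0 → B_y = 838.5/17.1 = 49.0351 ≈ 49.04 kip.
ΣF_y = 0: A_y + 49.0351 − 40 − 15 = 0 → A_y = 5.965 kip.
ΣF_x = 0: A_x + 15 = 0 → A_x = -15.00 kip.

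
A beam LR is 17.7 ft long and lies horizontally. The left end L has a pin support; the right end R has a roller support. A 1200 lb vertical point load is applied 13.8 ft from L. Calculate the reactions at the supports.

L_x = 0, L_y = 264.4 lb, R_y = 935.6 lb

Taking moments about L: R_y·17.7 − 1200·13.8 = 0 → R_y = 16560/17.7 = 935.593 ≈ 935.6 lb.
ΣF_y = 0: L_y + 935.593 − 1200 = 0 → L_y = 264.4 lb.
ΣF_x = 0: no horizontal applied forces, so L_x = 0.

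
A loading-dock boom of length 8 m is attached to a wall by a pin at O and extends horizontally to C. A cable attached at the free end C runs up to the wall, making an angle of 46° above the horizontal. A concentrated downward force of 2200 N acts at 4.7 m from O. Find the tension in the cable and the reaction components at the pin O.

T = 1797 N, O_x = 1248 N, O_y = 907.5 N

ΣM about O: T·sin46°·8 − 2200·4.7 = 0 → T = 10340/(8·0.71934) = 1796.79 ≈ 1797 N.
ΣF_x = 0: O_x − T·cos46° = 0 → O_x = 1796.79 × 0.694658 = 1248 N.
ΣF_y = 0: O_y + T·sin46° − 2200 = 0 → O_y = 2200 − 1796.79 × 0.71934 = 907.5 N.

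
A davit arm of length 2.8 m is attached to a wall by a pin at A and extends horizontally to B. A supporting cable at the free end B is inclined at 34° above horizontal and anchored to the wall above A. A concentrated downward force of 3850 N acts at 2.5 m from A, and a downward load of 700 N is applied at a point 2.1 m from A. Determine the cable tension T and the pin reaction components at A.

ΣM about A: T·sin34°·2.8 − 3850·2.5 − 700·2.1 = 0 → T = 11095/(2.8·0.559193) = 7086.1 ≈ 7086 N.
ΣF_x = 0: A_x − T·cos34° = 0 → A_x = 7086.1 × 0.829038 = 5875 N.
ΣF_y = 0: A_y + T·sin34° − 3850 − 700 = 0 → A_y = 4550 − 7086.1 × 0.559193 = 587.5 N.

T = 7086 N, A_x = 5875 N, A_y = 587.5 N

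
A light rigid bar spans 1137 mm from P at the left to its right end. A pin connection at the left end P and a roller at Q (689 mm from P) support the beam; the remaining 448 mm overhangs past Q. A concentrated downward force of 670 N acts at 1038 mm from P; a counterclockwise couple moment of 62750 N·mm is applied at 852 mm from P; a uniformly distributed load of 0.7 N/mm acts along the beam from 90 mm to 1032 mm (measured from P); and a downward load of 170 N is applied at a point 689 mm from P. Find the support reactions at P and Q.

Resultant of the distributed load: 0.7 × 942 = 659.4 N at 561 mm from P.
Moments about P: Q_y·689 − 670·1038 + 62750 − (0.7·942)·561 − 170·689 = 0 → Q_y = 1119763.4/689 = 1625.2 ≈ 1625 N.
ΣF_y = 0: P_y + 1625.2 − 670 − 0.7·942 − 170 = 0 → P_y = -125.8 N.
ΣF_x = 0: no horizontal applied forces, so P_x = 0.

P_x = 0, P_y = -125.8 N, Q_y = 1625 N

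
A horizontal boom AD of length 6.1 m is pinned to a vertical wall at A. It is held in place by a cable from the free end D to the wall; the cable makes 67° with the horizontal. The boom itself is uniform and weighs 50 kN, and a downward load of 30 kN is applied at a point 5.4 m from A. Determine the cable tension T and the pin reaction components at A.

ΣM about A: T·sin67°·6.1 − 50·3.05 − 30·5.4 = 0 → T = 314.5/(6.1·0.920505) = 56.0099 ≈ 56.01 kN.
ΣF_x = 0: A_x − T·cos67° = 0 → A_x = 56.0099 × 0.390731 = 21.88 kN.
ΣF_y = 0: A_y + T·sin67° − 50 − 30 = 0 → A_y = 80 − 56.0099 × 0.920505 = 28.44 kN.

T = 56.01 kN, A_x = 21.88 kN, A_y = 28.44 kN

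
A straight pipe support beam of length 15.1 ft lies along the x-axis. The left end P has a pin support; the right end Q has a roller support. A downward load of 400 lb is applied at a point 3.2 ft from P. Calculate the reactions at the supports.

P_x = 0, P_y = 315.2 lb, Q_y = 84.77 lb

Moments about P: Q_y·15.1 − 400·3.2 = 0 → Q_y = 1280/15.1 = 84.7682 ≈ 84.77 lb.
ΣF_y = 0: P_y + 84.7682 − 400 = 0 → P_y = 315.2 lb.
ΣF_x = 0: no horizontal applied forces, so P_x = 0.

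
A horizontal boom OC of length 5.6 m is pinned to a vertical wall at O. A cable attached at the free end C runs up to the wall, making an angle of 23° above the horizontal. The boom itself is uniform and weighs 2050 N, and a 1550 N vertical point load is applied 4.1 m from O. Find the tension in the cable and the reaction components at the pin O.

T = 5528 N, O_x = 5088 N, O_y = 1440 N

ΣM about O: T·sin23°·5.6 − 2050·2.8 − 1550·4.1 = 0 → T = 12095/(5.6·0.390731) = 5527.64 ≈ 5528 N.
ΣF_x = 0: O_x − T·cos23° = 0 → O_x = 5527.64 × 0.920505 = 5088 N.
ΣF_y = 0: O_y + T·sin23° − 2050 − 1550 = 0 → O_y = 3600 − 5527.64 × 0.390731 = 1440 N.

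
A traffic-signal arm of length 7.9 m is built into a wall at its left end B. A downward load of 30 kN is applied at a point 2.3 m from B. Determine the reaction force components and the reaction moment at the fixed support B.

ΣF_x = 0: B_x = 0.
ΣF_y = 0: B_y − 30 = 0 → B_y = 30.00 kN.
ΣM about B: M_B − 30·2.3 = 0 → M_B = 69.00 kN·m.

B_x = 0, B_y = 30.00 kN, M_B = 69.00 kN·m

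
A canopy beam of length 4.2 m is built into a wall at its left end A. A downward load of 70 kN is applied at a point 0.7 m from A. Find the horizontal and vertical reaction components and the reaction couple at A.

A_x = 0, A_y = 70.00 kN, M_A = 49.00 kN·m

ΣF_x = 0: A_x = 0.
ΣF_y = 0: A_y − 70 = 0 → A_y = 70.00 kN.
ΣM about A: M_A − 70·0.7 = 0 → M_A = 49.00 kN·m.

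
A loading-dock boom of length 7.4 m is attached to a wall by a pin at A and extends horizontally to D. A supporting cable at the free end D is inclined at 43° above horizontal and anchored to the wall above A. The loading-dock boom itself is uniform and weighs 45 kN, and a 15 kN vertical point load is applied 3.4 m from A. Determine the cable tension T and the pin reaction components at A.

T = 43.10 kN, A_x = 31.52 kN, A_y = 30.61 kN

ΣM about A: T·sin43°·7.4 − 45·3.7 − 15·3.4 = 0 → T = 217.5/(7.4·0.681998) = 43.0967 ≈ 43.10 kN.
ΣF_x = 0: A_x − T·cos43° = 0 → A_x = 43.0967 × 0.731354 = 31.52 kN.
ΣF_y = 0: A_y + T·sin43° − 45 − 15 = 0 → A_y = 60 − 43.0967 × 0.681998 = 30.61 kN.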